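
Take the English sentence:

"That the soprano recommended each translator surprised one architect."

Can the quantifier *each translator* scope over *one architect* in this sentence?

*each translator* occurs within the sentential subject *that the soprano recommended each translator*.
Subjects — clausal subjects included — are islands for extraction, and QR is no exception.
The ordering *each translator* > *one architect* is therefore underivable.

No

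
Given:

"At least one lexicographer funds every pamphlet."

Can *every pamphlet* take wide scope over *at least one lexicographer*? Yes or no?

Yes

Both DPs are arguments of the same predicate; there is no clause or island boundary between them.
Since no island is crossed, the inverse ordering is licensed alongside surface scope.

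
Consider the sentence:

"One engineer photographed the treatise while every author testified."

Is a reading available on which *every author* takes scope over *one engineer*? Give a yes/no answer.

Structurally, *every author* is inside the adjunct clause *while every author testified*.
Adjuncts are opaque for quantifier raising; a quantifier in an adjunct stays inside it.
There is no licit LF on which *every author* c-commands *one engineer*.
(Only the surface reading survives: one fixed engineer with respect to all the relevant authors.)

No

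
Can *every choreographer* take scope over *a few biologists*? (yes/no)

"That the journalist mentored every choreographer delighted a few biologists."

*every choreographer* is embedded in the sentential subject *that the journalist mentored every choreographer*.
Clausal subjects are scope islands; QR from inside the subject into the matrix is barred.
There is no licit LF on which *every choreographer* c-commands *a few biologists*.

No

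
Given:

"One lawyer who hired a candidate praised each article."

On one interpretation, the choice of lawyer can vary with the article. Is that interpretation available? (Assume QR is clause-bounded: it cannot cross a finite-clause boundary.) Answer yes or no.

Yes

This is the *each article* > *one lawyer* reading.
*each article* sits in the matrix clause, not in the relative clause on *one lawyer*.
With no island boundary between them, the object can take inverse scope over the subject via ordinary QR within the clause.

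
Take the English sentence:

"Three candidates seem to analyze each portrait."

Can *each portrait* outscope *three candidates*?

*each portrait* is inside a raising infinitive, which is transparent to QR (no CP barrier), so it behaves as a matrix argument.
Ordinary QR to a clause-peripheral position gives the wide-scope LF for the lower DP.

Yes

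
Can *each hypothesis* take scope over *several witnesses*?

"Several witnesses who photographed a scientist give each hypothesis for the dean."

*each hypothesis* sits in the matrix clause, not in the relative clause on *several witnesses*.
Ordinary QR to a clause-peripheral position gives the wide-scope LF for the lower DP.

Yes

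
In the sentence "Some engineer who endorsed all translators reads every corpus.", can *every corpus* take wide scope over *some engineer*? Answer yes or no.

Yes

The RC *who endorsed all translators* is an island, but *every corpus* is not inside it — it is the matrix object, a clausemate of *some engineer*.
Clause-internal QR can adjoin the lower DP above the subject, yielding the inverse reading.
The sentence is scopally ambiguous between *some engineer* > *every corpus* and *every corpus* > *some engineer*.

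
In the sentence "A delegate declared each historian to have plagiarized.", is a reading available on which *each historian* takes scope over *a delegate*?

*each historian* is the subject of an ECM infinitive — the infinitival complement of an ECM verb is not a scope island, so *each historian* can raise into the matrix clause.
Clause-internal QR can adjoin the lower DP above the subject, yielding the inverse reading.

Yes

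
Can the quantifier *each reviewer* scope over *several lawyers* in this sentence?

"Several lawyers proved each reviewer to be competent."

Yes

*each reviewer* is the subject of an ECM infinitive — the infinitival complement of an ECM verb is not a scope island, so *each reviewer* can raise into the matrix clause.
Clause-internal QR can adjoin the lower DP above the subject, yielding the inverse reading.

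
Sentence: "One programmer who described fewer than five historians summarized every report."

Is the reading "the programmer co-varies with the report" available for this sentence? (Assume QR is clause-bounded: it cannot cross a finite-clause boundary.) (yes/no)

That reading corresponds to *every report* > *one programmer*.
Although the sentence contains a relative clause (*who described fewer than five historians*), *every report* is outside it, in the matrix VP.
Nothing blocks QR of the lower DP to a position above the higher one, so inverse scope is available.
Both orderings are possible: *one programmer* > *every report* and *every report* > *one programmer*.

Yes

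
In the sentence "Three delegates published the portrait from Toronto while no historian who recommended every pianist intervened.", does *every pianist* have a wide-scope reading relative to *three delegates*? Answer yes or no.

No

Structurally, *every pianist* is inside the relative clause *who recommended every pianist*, which is itself inside the adjunct *while no historian who recommended every pianist intervened*.
The quantifier would have to escape first the RC and then the adjunct — two independent island violations.
*every pianist* > *three delegates* would require crossing that boundary, which is illicit.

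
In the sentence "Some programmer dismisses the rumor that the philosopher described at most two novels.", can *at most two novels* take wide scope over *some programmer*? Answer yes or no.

No

Structurally, *at most two novels* is inside the complex NP *the rumor that the philosopher described at most two novels*.
The complex NP is opaque for QR — the quantifier is frozen inside the noun's complement.
So *at most two novels* cannot raise high enough to outscope *some programmer*; only the surface ordering *some programmer* > *at most two novels* is available.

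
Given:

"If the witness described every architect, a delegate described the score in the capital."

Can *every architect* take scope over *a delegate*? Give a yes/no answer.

No

*every architect* is embedded in the adjunct clause *if the witness described every architect*.
Since the clause is an adjunct (not a complement), the Adjunct Condition blocks QR across its edge.
*every architect* > *a delegate* would require crossing that boundary, which is illicit.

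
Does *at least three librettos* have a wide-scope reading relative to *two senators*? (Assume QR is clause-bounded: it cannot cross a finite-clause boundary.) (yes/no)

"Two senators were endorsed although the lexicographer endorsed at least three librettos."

No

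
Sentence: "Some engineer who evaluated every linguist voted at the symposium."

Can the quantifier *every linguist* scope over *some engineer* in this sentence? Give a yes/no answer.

The target quantifier *every linguist* is part of the relative clause *who evaluated every linguist*.
QR out of a relative clause is ruled out by the relative-clause island constraint.
So *every linguist* cannot raise to a position above *some engineer*.
(Only the surface reading survives: one fixed engineer with respect to all the relevant linguists.)

No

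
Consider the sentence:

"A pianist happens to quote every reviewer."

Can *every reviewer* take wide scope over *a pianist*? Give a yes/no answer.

Yes

Infinitival complements of raising predicates do not block QR; *every reviewer* and *a pianist* are effectively clausemates.
Since no island is crossed, the inverse ordering is licensed alongside surface scope.
Both orderings are possible: *a pianist* > *every reviewer* and *every reviewer* > *a pianist*.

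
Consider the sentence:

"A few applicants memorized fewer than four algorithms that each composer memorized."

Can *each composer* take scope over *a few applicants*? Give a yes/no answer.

Structurally, *each composer* is inside the relative clause *that each composer memorized* modifying *fewer than four algorithms*.
A relative clause is a scope island — quantifier raising cannot cross its boundary.
The inverse ordering *each composer* > *a few applicants* is therefore underivable.

No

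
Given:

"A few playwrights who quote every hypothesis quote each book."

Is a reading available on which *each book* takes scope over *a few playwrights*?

Yes

*each book* sits in the matrix clause, not in the relative clause on *a few playwrights*.
Clause-internal QR can adjoin the lower DP above the subject, yielding the inverse reading.
Both orderings are possible: *a few playwrights* > *each book* and *each book* > *a few playwrights*.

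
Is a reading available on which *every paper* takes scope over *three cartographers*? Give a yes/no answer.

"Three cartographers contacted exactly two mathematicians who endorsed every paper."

No

The DP *every paper* is contained in the relative clause *who endorsed every paper* modifying *exactly two mathematicians*.
The relative clause forms an island for QR, so the quantifier is confined to the head noun's restrictor.
So the wide-scope reading for *every paper* is blocked.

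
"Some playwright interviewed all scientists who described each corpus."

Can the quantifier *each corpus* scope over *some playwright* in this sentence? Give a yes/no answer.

The DP *each corpus* is contained in the relative clause *who described each corpus* modifying *all scientists*.
The relative clause forms an island for QR, so the quantifier is confined to the head noun's restrictor.
The inverse ordering *each corpus* > *some playwright* is therefore underivable.
(Only the surface reading survives: one fixed playwright with respect to all the relevant corpora.)

No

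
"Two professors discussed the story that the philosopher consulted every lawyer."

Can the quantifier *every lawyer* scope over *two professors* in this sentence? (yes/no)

No

*every lawyer* occurs within the complex NP *the story that the philosopher consulted every lawyer*.
The complex NP is opaque for QR — the quantifier is frozen inside the noun's complement.
The inverse ordering *every lawyer* > *two professors* is therefore underivable.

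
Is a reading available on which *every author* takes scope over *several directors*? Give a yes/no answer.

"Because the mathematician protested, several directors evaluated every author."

Yes

The adjunct island is irrelevant here — *every author* and *several directors* are both in the matrix clause.
Ordinary QR to a clause-peripheral position gives the wide-scope LF for the lower DP.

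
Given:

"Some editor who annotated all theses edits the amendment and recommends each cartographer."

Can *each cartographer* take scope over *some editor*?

No

The target quantifier *each cartographer* is part of one conjunct of the coordinate structure (*recommends each cartographer*).
A quantifier cannot raise out of one conjunct of a coordination across the whole coordinate structure — the CSC applies to QR.
The inverse ordering *each cartographer* > *some editor* is therefore underivable.
(Only the surface reading survives: one fixed editor with respect to all the relevant cartographers.)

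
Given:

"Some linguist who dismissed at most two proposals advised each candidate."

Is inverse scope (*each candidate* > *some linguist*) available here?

Yes

The relative clause *who dismissed at most two proposals* modifies *some linguist*, but *each candidate* is not inside that relative clause — it is an argument of the matrix verb.
With no island boundary between them, the object can take inverse scope over the subject via ordinary QR within the clause.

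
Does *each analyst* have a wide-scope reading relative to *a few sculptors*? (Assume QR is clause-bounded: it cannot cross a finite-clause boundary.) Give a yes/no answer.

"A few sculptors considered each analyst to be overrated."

Yes

ECM infinitives lack a CP barrier, so *each analyst* can QR over the matrix subject *a few sculptors*.
QR within a single clause is free, so the lower quantifier may take scope over the higher one.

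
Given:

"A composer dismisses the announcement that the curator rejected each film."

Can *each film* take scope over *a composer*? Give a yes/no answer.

The target quantifier *each film* is part of the complex NP *the announcement that the curator rejected each film*.
The complex NP is opaque for QR — the quantifier is frozen inside the noun's complement.
So *each film* cannot raise high enough to outscope *a composer*; only the surface ordering *a composer* > *each film* is available.
(Only the surface reading survives: one fixed composer with respect to all the relevant films.)

No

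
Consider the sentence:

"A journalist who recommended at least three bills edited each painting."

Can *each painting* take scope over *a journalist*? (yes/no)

Although the sentence contains a relative clause (*who recommended at least three bills*), *each painting* is outside it, in the matrix VP.
Ordinary QR to a clause-peripheral position gives the wide-scope LF for the lower DP.

Yes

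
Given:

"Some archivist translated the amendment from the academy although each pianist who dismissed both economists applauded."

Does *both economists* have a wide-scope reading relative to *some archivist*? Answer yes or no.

Structurally, *both economists* is inside the relative clause *who dismissed both economists*, which is itself inside the adjunct *although each pianist who dismissed both economists applauded*.
Nested islands: the RC island is itself inside an adjunct island, so wide scope is doubly excluded.
So *both economists* cannot raise high enough to outscope *some archivist*; only the surface ordering *some archivist* > *both economists* is available.

No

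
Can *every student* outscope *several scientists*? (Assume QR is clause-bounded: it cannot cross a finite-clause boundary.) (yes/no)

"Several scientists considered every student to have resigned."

Yes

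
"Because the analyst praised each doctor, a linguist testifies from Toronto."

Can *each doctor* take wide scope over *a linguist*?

The DP *each doctor* is contained in the adjunct clause *because the analyst praised each doctor*.
The adjunct-island constraint bars QR out of an adverbial clause.
*each doctor* is confined to the island and cannot take scope over *a linguist*.

No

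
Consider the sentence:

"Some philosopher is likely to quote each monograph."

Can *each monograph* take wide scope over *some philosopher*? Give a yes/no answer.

Yes

Raising constructions are monoclausal for scope purposes; *each monograph* is not separated from *some philosopher* by any island.
With no island boundary between them, the object can take inverse scope over the subject via ordinary QR within the clause.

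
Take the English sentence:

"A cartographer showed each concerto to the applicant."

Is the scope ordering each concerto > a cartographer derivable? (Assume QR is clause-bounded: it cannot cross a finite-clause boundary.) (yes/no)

Yes

*each concerto* and *a cartographer* are in the same minimal clause.
Since no island is crossed, the inverse ordering is licensed alongside surface scope.
Both orderings are possible: *a cartographer* > *each concerto* and *each concerto* > *a cartographer*.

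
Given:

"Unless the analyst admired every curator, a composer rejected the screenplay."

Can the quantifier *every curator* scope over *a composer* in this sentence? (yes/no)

No

*every curator* sits inside the adjunct clause *unless the analyst admired every curator*.
Adverbial clauses are not L-marked, so they are barriers for QR — the quantifier cannot escape the adjunct.
*every curator* is confined to the island and cannot take scope over *a composer*.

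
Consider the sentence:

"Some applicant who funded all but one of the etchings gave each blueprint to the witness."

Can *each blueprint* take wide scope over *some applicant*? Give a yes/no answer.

Yes

The relative clause *who funded all but one of the etchings* modifies *some applicant*, but *each blueprint* is not inside that relative clause — it is an argument of the matrix verb.
Nothing blocks QR of the lower DP to a position above the higher one, so inverse scope is available.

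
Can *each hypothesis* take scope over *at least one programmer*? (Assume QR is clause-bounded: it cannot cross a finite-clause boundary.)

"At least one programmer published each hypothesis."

Yes

*at least one programmer* and *each hypothesis* are co-arguments of the matrix verb, with nothing but a clause-internal boundary between them.
Clause-internal QR can adjoin the lower DP above the subject, yielding the inverse reading.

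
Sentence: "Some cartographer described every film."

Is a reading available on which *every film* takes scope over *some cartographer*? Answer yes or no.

Yes

*every film* is the matrix object and *some cartographer* the matrix subject; the two are clausemates.
QR within a single clause is free, so the lower quantifier may take scope over the higher one.
Both orderings are possible: *some cartographer* > *every film* and *every film* > *some cartographer*.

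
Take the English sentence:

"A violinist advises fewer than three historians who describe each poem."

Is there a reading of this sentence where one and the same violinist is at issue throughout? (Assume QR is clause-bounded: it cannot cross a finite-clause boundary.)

Yes

This is the *a violinist* > *each poem* reading.
Surface scope (*a violinist* > *each poem*) is always derivable; islands only block QR, not in-situ interpretation.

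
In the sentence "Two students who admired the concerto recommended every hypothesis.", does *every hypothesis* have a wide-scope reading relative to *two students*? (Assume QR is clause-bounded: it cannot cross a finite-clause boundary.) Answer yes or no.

Although the sentence contains a relative clause (*who admired the concerto*), *every hypothesis* is outside it, in the matrix VP.
No island intervenes, so both surface and inverse scope are derivable.

Yes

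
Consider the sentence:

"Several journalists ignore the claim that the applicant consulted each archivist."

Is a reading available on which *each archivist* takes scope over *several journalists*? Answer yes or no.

No

*each archivist* occurs within the complex NP *the claim that the applicant consulted each archivist*.
The Complex NP Constraint bars QR out of the complement clause of a noun.
So the wide-scope reading for *each archivist* is blocked.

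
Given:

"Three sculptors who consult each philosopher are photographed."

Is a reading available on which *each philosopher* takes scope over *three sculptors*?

No

*each philosopher* sits inside the relative clause *who consult each philosopher*.
QR out of a relative clause is ruled out by the relative-clause island constraint.
The inverse ordering *each philosopher* > *three sculptors* is therefore underivable.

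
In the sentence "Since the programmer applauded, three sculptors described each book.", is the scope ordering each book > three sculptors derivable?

Yes

The adjunct clause does not contain *each book*, which is the matrix object.
QR within a single clause is free, so the lower quantifier may take scope over the higher one.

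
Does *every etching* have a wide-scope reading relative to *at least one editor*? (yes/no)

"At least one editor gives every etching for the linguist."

Yes

*every etching* and *at least one editor* are in the same minimal clause.
QR within a single clause is free, so the lower quantifier may take scope over the higher one.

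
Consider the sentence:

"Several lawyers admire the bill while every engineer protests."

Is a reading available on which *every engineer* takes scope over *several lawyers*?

No

*every engineer* sits inside the adjunct clause *while every engineer protests*.
Adjunct clauses are scope islands: a quantifier inside an adjunct cannot raise into the matrix clause.
Hence only narrow scope for *every engineer* (under *several lawyers*) survives.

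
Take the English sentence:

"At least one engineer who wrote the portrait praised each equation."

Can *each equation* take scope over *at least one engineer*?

*each equation* sits in the matrix clause, not in the relative clause on *at least one engineer*.
With no island boundary between them, the object can take inverse scope over the subject via ordinary QR within the clause.
So *each equation* > *at least one engineer* is among the available readings.

Yes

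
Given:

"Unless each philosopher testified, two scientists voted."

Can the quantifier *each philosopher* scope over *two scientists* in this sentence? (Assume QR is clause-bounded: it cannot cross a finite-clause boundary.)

No

The DP *each philosopher* is contained in the adjunct clause *unless each philosopher testified*.
Adverbial clauses are not L-marked, so they are barriers for QR — the quantifier cannot escape the adjunct.
The ordering *each philosopher* > *two scientists* is therefore underivable.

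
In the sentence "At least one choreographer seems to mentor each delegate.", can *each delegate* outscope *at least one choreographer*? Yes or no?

Yes

Raising constructions are monoclausal for scope purposes; *each delegate* is not separated from *at least one choreographer* by any island.
No island intervenes, so both surface and inverse scope are derivable.
The sentence is scopally ambiguous between *at least one choreographer* > *each delegate* and *each delegate* > *at least one choreographer*.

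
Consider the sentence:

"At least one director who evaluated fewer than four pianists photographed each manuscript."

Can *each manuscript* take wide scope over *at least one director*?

*each manuscript* sits in the matrix clause, not in the relative clause on *at least one director*.
QR within a single clause is free, so the lower quantifier may take scope over the higher one.
The sentence is scopally ambiguous between *at least one director* > *each manuscript* and *each manuscript* > *at least one director*.

Yes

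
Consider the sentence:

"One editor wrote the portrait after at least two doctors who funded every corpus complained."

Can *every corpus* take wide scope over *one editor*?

No

Structurally, *every corpus* is inside the relative clause *who funded every corpus*, which is itself inside the adjunct *after at least two doctors who funded every corpus complained*.
Both the relative clause and the enclosing adjunct are scope islands; QR cannot cross either.
*every corpus* is confined to the island and cannot take scope over *one editor*.
(Only the surface reading survives: one fixed editor with respect to all the relevant corpora.)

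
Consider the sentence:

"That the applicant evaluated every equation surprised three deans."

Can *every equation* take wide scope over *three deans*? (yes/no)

No

*every equation* is embedded in the sentential subject *that the applicant evaluated every equation*.
Sentential subjects are islands: a quantifier inside the subject clause cannot raise over the matrix predicate.
*every equation* > *three deans* would require crossing that boundary, which is illicit.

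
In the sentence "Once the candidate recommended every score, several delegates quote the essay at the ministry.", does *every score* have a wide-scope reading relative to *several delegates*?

No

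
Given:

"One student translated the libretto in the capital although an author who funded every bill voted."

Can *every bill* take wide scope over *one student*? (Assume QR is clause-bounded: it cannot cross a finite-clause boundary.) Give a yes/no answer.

Structurally, *every bill* is inside the relative clause *who funded every bill*, which is itself inside the adjunct *although an author who funded every bill voted*.
Even if one barrier were somehow void, the other would still block QR.
The inverse ordering *every bill* > *one student* is therefore underivable.

No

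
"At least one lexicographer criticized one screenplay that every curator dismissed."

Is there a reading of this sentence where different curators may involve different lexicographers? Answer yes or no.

The described interpretation is the *every curator* > *at least one lexicographer* scoping.
Structurally, *every curator* is inside the relative clause *that every curator dismissed* modifying *one screenplay*.
The relative clause forms an island for QR, so the quantifier is confined to the head noun's restrictor.
So *every curator* cannot raise high enough to outscope *at least one lexicographer*; only the surface ordering *at least one lexicographer* > *every curator* is available.

No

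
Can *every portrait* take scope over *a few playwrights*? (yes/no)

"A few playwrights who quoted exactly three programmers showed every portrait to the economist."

Yes

*every portrait* is a matrix argument; only *a few playwrights* is modified by the relative clause *who quoted exactly three programmers*, so the RC island is irrelevant to the target quantifier.
No island intervenes, so both surface and inverse scope are derivable.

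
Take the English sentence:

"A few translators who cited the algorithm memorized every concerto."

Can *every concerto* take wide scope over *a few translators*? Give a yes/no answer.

Yes

*every concerto* is a matrix argument; only *a few translators* is modified by the relative clause *who cited the algorithm*, so the RC island is irrelevant to the target quantifier.
Ordinary QR to a clause-peripheral position gives the wide-scope LF for the lower DP.
The sentence is scopally ambiguous between *a few translators* > *every concerto* and *every concerto* > *a few translators*.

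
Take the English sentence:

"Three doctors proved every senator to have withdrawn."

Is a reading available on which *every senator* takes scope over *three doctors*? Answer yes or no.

Yes

ECM infinitives lack a CP barrier, so *every senator* can QR over the matrix subject *three doctors*.
QR within a single clause is free, so the lower quantifier may take scope over the higher one.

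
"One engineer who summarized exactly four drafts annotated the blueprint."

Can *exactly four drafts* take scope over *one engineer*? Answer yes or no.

No

*exactly four drafts* occurs within the relative clause *who summarized exactly four drafts*.
Relative clauses are scope islands: a quantifier cannot QR out of a relative clause to take scope in the matrix clause.
So *exactly four drafts* cannot raise to a position above *one engineer*.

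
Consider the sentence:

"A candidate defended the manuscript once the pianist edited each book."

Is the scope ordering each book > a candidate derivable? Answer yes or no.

The target quantifier *each book* is part of the adjunct clause *once the pianist edited each book*.
Adverbial clauses are not L-marked, so they are barriers for QR — the quantifier cannot escape the adjunct.
So the wide-scope reading for *each book* is blocked.

No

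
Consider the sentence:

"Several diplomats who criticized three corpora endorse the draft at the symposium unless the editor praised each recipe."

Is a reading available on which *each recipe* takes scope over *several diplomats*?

*each recipe* sits inside the adjunct clause *unless the editor praised each recipe*.
Adjuncts are opaque for quantifier raising; a quantifier in an adjunct stays inside it.
So the wide-scope reading for *each recipe* is blocked.

No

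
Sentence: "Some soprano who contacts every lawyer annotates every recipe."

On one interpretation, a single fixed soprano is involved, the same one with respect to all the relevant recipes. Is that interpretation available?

The paraphrase describes the scope ordering *some soprano* > *every recipe*.
That is the surface-scope ordering, which is always one of the available readings — island constraints only ever restrict inverse scope.

Yes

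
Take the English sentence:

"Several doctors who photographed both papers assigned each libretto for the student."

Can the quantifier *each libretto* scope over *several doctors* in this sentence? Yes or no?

Yes

*each libretto* sits in the matrix clause, not in the relative clause on *several doctors*.
Clause-internal QR can adjoin the lower DP above the subject, yielding the inverse reading.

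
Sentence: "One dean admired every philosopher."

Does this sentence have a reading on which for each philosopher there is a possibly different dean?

The paraphrase describes the scope ordering *every philosopher* > *one dean*.
Both DPs are arguments of the same predicate; there is no clause or island boundary between them.
QR within a single clause is free, so the lower quantifier may take scope over the higher one.
Both orderings are possible: *one dean* > *every philosopher* and *every philosopher* > *one dean*.

Yes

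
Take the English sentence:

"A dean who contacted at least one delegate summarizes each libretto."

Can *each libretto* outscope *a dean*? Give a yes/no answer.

The relative clause *who contacted at least one delegate* modifies *a dean*, but *each libretto* is not inside that relative clause — it is an argument of the matrix verb.
Ordinary QR to a clause-peripheral position gives the wide-scope LF for the lower DP.

Yes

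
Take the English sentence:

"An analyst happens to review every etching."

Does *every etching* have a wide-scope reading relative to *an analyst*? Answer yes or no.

*every etching* is inside a raising infinitive, which is transparent to QR (no CP barrier), so it behaves as a matrix argument.
No island intervenes, so both surface and inverse scope are derivable.

Yes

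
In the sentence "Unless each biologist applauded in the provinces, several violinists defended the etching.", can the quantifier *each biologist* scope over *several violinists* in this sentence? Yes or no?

The DP *each biologist* is contained in the adjunct clause *unless each biologist applauded in the provinces*.
Adjunct clauses are scope islands: a quantifier inside an adjunct cannot raise into the matrix clause.
So the wide-scope reading for *each biologist* is blocked.

No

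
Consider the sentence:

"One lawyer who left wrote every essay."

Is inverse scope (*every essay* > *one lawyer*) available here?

Yes

The relative clause *who left* modifies *one lawyer*, but *every essay* is not inside that relative clause — it is an argument of the matrix verb.
QR within a single clause is free, so the lower quantifier may take scope over the higher one.
The sentence is scopally ambiguous between *one lawyer* > *every essay* and *every essay* > *one lawyer*.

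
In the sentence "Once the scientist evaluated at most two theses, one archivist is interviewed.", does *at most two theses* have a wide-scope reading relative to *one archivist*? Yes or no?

No

The DP *at most two theses* is contained in the adjunct clause *once the scientist evaluated at most two theses*.
Adjuncts are opaque for quantifier raising; a quantifier in an adjunct stays inside it.
There is no licit LF on which *at most two theses* c-commands *one archivist*.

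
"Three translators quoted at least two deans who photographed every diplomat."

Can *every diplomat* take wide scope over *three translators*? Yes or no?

*every diplomat* occurs within the relative clause *who photographed every diplomat* modifying *at least two deans*.
Relative clauses block scope extraction: QR cannot target a position outside the modified NP.
*every diplomat* is confined to the island and cannot take scope over *three translators*.

No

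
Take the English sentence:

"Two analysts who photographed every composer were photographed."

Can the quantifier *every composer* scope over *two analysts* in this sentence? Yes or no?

The target quantifier *every composer* is part of the relative clause *who photographed every composer*.
A relative clause is a scope island — quantifier raising cannot cross its boundary.
So *every composer* cannot raise to a position above *two analysts*.

No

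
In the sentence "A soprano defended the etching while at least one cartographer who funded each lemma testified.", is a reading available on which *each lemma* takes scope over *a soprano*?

No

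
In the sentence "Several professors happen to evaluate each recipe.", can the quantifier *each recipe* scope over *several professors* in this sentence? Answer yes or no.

The matrix predicate is a raising verb, whose infinitival complement is not a scope island — *each recipe* can QR into the matrix clause.
QR within a single clause is free, so the lower quantifier may take scope over the higher one.

Yes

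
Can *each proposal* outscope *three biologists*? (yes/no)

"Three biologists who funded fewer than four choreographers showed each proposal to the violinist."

Yes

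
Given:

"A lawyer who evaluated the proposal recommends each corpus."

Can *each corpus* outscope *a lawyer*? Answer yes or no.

Although the sentence contains a relative clause (*who evaluated the proposal*), *each corpus* is outside it, in the matrix VP.
Nothing blocks QR of the lower DP to a position above the higher one, so inverse scope is available.
Both orderings are possible: *a lawyer* > *each corpus* and *each corpus* > *a lawyer*.

Yes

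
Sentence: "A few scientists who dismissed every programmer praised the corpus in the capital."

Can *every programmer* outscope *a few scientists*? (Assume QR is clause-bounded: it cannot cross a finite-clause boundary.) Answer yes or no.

No

The DP *every programmer* is contained in the relative clause *who dismissed every programmer*.
The relative clause forms an island for QR, so the quantifier is confined to the head noun's restrictor.
There is no licit LF on which *every programmer* c-commands *a few scientists*.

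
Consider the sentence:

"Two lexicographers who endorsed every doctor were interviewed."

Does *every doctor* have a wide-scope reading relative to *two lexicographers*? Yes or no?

The target quantifier *every doctor* is part of the relative clause *who endorsed every doctor*.
Relative clauses are scope islands: a quantifier cannot QR out of a relative clause to take scope in the matrix clause.
The inverse ordering *every doctor* > *two lexicographers* is therefore underivable.

No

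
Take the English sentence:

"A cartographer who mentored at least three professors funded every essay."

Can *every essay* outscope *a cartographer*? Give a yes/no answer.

The relative clause *who mentored at least three professors* modifies *a cartographer*, but *every essay* is not inside that relative clause — it is an argument of the matrix verb.
QR within a single clause is free, so the lower quantifier may take scope over the higher one.

Yes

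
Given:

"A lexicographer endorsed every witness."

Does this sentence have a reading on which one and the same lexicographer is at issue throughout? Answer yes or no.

Yes

That reading corresponds to *a lexicographer* > *every witness*.
That is the surface-scope ordering, which is always one of the available readings — island constraints only ever restrict inverse scope.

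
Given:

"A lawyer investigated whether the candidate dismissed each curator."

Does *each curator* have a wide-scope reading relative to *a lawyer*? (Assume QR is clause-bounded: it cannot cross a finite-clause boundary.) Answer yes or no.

No

Structurally, *each curator* is inside the embedded question *whether the candidate dismissed each curator*.
An indirect question is a wh-island; the filled [Spec,CP] blocks QR across the CP edge.
So *each curator* cannot raise to a position above *a lawyer*.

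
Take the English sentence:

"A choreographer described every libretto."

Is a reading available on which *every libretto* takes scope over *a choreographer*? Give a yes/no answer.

*every libretto* and *a choreographer* are in the same minimal clause.
Nothing blocks QR of the lower DP to a position above the higher one, so inverse scope is available.
The sentence is scopally ambiguous between *a choreographer* > *every libretto* and *every libretto* > *a choreographer*.

Yes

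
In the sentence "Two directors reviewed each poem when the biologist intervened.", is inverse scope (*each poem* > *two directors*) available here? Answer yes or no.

Yes

Neither queried DP is inside the adjunct, so the adjunct-island constraint does not apply.
With no island boundary between them, the object can take inverse scope over the subject via ordinary QR within the clause.
Both orderings are possible: *two directors* > *each poem* and *each poem* > *two directors*.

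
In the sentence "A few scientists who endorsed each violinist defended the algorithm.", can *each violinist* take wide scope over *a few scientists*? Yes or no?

*each violinist* sits inside the relative clause *who endorsed each violinist*.
Relative clauses are scope islands: a quantifier cannot QR out of a relative clause to take scope in the matrix clause.
*each violinist* is confined to the island and cannot take scope over *a few scientists*.

No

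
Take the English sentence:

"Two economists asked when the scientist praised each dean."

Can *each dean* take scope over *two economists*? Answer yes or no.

No

*each dean* sits inside the embedded question *when the scientist praised each dean*.
An indirect question is a wh-island; the filled [Spec,CP] blocks QR across the CP edge.
So *each dean* cannot raise to a position above *two economists*.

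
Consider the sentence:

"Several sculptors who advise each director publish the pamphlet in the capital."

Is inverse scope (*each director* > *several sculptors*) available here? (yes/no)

*each director* is embedded in the relative clause *who advise each director*.
Relative clauses are scope islands: a quantifier cannot QR out of a relative clause to take scope in the matrix clause.
So *each director* cannot raise to a position above *several sculptors*.

No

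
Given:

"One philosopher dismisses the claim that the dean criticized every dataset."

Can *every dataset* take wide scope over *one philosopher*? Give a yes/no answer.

No

*every dataset* occurs within the complex NP *the claim that the dean criticized every dataset*.
Since the clause is the complement of a nominal head, the CNPC blocks scope extraction.
*every dataset* > *one philosopher* would require crossing that boundary, which is illicit.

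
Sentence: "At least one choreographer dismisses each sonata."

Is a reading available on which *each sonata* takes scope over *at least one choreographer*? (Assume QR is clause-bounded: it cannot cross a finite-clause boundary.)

*each sonata* is the matrix object and *at least one choreographer* the matrix subject; the two are clausemates.
QR within a single clause is free, so the lower quantifier may take scope over the higher one.

Yes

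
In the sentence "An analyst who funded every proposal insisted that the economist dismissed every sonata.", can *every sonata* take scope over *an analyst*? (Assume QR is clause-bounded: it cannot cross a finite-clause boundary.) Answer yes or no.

No

*every sonata* sits inside the finite complement clause *that the economist dismissed every sonata*.
With QR restricted to its own tensed clause, the embedded quantifier cannot reach a matrix scope position.
So *every sonata* cannot raise high enough to outscope *an analyst*; only the surface ordering *an analyst* > *every sonata* is available.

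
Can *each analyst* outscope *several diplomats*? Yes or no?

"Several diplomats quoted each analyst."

Both DPs are arguments of the same predicate; there is no clause or island boundary between them.
Since no island is crossed, the inverse ordering is licensed alongside surface scope.

Yes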